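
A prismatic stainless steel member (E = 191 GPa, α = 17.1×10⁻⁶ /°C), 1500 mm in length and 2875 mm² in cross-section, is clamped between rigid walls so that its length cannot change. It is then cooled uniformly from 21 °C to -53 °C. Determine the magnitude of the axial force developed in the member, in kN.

The ends cannot move, so σ = EαΔT = 191×10³ × 17.1×10⁻⁶ × 74 = 241.7 MPa.
Axial force P = σA = 241.7 × 2875 = 694900 N = 694.9 kN, tensile.

P ≈ 695 kN (tensile)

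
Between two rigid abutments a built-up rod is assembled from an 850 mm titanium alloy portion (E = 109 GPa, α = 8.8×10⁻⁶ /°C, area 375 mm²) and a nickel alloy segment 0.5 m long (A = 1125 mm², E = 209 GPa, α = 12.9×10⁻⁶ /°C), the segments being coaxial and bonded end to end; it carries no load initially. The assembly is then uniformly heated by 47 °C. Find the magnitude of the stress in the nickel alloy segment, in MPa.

σ ≈ 25.4 MPa (compressive)

Free thermal expansion of the whole bar: Σ αᵢΔT Lᵢ = 8.8×10⁻⁶×47×850 + 12.9×10⁻⁶×47×500 = 0.6547 mm.
Since the ends are fixed, an axial force P builds up, equal in every segment, with P · Σ Lᵢ/(AᵢEᵢ) = δ_free.
Σ Lᵢ/(AᵢEᵢ) = 850/(375×109×10³) + 500/(1125×209×10³) = 2.292×10⁻⁵ mm/N.
P = 0.6547 / 2.292×10⁻⁵ = 28560 N = 28.56 kN, compressive.
σ_{nickel alloy} = P / A = 28560 / 1125 = 25.39 MPa.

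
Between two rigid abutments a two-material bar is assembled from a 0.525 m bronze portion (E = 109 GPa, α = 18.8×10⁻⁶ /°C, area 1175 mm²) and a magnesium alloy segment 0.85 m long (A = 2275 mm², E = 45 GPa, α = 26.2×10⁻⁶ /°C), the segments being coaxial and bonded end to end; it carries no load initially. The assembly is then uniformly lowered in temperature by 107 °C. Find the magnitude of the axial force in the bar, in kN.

P ≈ 277 kN (tensile)

With the walls removed the bar would change length by δ_free = Σ αᵢΔT Lᵢ = 18.8×10⁻⁶×107×525 + 26.2×10⁻⁶×107×850 = 3.439 mm.
The rigid supports impose zero overall length change; the single axial force P common to all segments must satisfy P Σ Lᵢ/(AᵢEᵢ) = δ_free.
Σ Lᵢ/(AᵢEᵢ) = 525/(1175×109×10³) + 850/(2275×45×10³) = 1.24×10⁻⁵ mm/N.
P = 3.439 / 1.24×10⁻⁵ = 277300 N = 277.3 kN, tensile.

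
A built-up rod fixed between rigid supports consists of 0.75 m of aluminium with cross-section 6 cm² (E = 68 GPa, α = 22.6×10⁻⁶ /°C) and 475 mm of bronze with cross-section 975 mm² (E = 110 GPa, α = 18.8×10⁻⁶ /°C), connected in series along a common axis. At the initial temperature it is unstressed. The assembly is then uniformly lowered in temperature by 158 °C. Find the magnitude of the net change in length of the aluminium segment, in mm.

|ΔL| ≈ 0.617 mm

With the walls removed the bar would change length by δ_free = Σ αᵢΔT Lᵢ = 22.6×10⁻⁶×158×750 + 18.8×10⁻⁶×158×475 = 4.089 mm.
Since the ends are fixed, an axial force P builds up, equal in every segment, with P · Σ Lᵢ/(AᵢEᵢ) = δ_free.
The series flexibility is Σ Lᵢ/(AᵢEᵢ) = 750/(600×68×10³) + 475/(975×110×10³) = 2.281×10⁻⁵ mm/N.
Hence P = δ_free / Σ(L/AE) = 4.089/2.281×10⁻⁵ = 179.3 kN (tensile).
For the aluminium segment, free thermal change = 22.6×10⁻⁶×158×750 = 2.678 mm and elastic change from P = 179300×750/(600×68×10³) = 3.295 mm; these oppose, so the net change is 0.617 mm (segment lengthens).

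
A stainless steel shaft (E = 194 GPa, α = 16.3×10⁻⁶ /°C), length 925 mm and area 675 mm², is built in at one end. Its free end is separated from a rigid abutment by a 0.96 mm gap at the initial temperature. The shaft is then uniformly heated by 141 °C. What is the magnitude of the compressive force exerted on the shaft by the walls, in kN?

P ≈ 165 kN

Unrestrained expansion: δ_free = αΔT L = 16.3×10⁻⁶ × 141 × 925 = 2.126 mm.
The gap closes (δ_free > 0.96 mm) and the wall then resists a further 2.126 − 0.96 = 1.166 mm of expansion.
That suppressed elongation corresponds to σ = E·Δ/L = 194×10³ × 1.166/925 = 244.5 MPa.
Force on the wall = σA = 244.5 × 675 mm² = 165.1 kN.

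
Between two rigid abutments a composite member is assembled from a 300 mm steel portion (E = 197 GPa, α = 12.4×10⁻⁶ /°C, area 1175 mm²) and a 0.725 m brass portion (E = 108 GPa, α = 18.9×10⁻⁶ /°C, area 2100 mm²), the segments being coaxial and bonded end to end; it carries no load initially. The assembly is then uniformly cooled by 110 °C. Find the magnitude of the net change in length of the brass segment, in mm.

If the supports were absent, the total length change would be Σ αᵢΔT Lᵢ = 12.4×10⁻⁶×110×300 + 18.9×10⁻⁶×110×725 = 1.916 mm.
The rigid supports impose zero overall length change; the single axial force P common to all segments must satisfy P Σ Lᵢ/(AᵢEᵢ) = δ_free.
Σ Lᵢ/(AᵢEᵢ) = 300/(1175×197×10³) + 725/(2100×108×10³) = 4.493×10⁻⁶ mm/N.
So P = 1.916 / 4.493×10⁻⁶ = 426.6 kN, tensile.
For the brass segment, free thermal change = 18.9×10⁻⁶×110×725 = 1.507 mm and elastic change from P = 426600×725/(2100×108×10³) = 1.364 mm; these oppose, so the net change is 0.144 mm (segment shortens).

|ΔL| ≈ 0.144 mm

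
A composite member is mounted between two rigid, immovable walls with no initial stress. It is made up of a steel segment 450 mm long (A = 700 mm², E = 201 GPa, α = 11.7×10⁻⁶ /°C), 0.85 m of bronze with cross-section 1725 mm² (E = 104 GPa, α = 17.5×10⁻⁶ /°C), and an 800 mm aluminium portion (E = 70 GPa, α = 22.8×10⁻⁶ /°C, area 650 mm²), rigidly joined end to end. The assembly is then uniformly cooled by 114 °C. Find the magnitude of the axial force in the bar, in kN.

P ≈ 171 kN (tensile)

If the supports were absent, the total length change would be Σ αᵢΔT Lᵢ = 11.7×10⁻⁶×114×450 + 17.5×10⁻⁶×114×850 + 22.8×10⁻⁶×114×800 = 4.375 mm.
The walls prevent any net length change, so an axial force P (same in every segment) develops. Compatibility: P · Σ Lᵢ/(AᵢEᵢ) = δ_free.
Σ Lᵢ/(AᵢEᵢ) = 450/(700×201×10³) + 850/(1725×104×10³) + 800/(650×70×10³) = 2.552×10⁻⁵ mm/N.
Hence P = δ_free / Σ(L/AE) = 4.375/2.552×10⁻⁵ = 171.5 kN (tensile).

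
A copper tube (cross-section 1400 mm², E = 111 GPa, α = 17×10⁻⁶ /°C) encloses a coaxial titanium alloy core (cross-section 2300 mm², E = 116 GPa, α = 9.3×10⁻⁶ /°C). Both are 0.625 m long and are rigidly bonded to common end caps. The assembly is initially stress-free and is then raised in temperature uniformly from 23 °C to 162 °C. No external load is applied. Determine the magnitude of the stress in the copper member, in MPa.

σ ≈ 75.1 MPa (compressive)

The copper has the larger α, so on heating it would change length more than the titanium alloy if both were free. The rigid plates force a common final length, so the copper is put into compression and the titanium alloy into tension, with equal and opposite forces P (no external load).
Equating the net (thermal + elastic) strains gives |α₁ − α₂|·ΔT = P·[1/(A₁E₁) + 1/(A₂E₂)].
|α₁ − α₂|·ΔT = 7.7×10⁻⁶ × 139 = 0.00107.
1/(A₁E₁) + 1/(A₂E₂) = 1/(1400×111×10³) + 1/(2300×116×10³) = 1.018×10⁻⁸ N⁻¹.
P = 0.00107 / 1.018×10⁻⁸ = 105100 N = 105.1 kN.
σ_{copper} = P/A₁ = 105100/1400 = 75.08 MPa, compressive.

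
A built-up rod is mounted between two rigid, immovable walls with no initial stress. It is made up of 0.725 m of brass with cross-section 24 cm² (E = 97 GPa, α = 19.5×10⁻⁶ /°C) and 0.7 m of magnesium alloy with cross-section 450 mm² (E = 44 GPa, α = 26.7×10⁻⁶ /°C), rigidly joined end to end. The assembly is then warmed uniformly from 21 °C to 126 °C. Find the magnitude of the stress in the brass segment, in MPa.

With the walls removed the bar would change length by δ_free = Σ αᵢΔT Lᵢ = 19.5×10⁻⁶×105×725 + 26.7×10⁻⁶×105×700 = 3.447 mm.
The rigid supports impose zero overall length change; the single axial force P common to all segments must satisfy P Σ Lᵢ/(AᵢEᵢ) = δ_free.
The series flexibility is Σ Lᵢ/(AᵢEᵢ) = 725/(2400×97×10³) + 700/(450×44×10³) = 3.847×10⁻⁵ mm/N.
Hence P = δ_free / Σ(L/AE) = 3.447/3.847×10⁻⁵ = 89.6 kN (compressive).
σ_{brass} = P / A = 89600 / 2400 = 37.34 MPa.

σ ≈ 37.3 MPa (compressive)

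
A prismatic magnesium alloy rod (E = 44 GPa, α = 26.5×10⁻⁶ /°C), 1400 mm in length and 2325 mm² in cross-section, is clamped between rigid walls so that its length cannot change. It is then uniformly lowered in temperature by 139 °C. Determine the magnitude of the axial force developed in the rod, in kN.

Full restraint means ε = 0, so the stress is σ = EαΔT = 44×10³ × 26.5×10⁻⁶ × 139 = 162.1 MPa.
Then P = σA = 162.1 × 2325 mm² = 376.8 kN, tensile.

P ≈ 377 kN (tensile)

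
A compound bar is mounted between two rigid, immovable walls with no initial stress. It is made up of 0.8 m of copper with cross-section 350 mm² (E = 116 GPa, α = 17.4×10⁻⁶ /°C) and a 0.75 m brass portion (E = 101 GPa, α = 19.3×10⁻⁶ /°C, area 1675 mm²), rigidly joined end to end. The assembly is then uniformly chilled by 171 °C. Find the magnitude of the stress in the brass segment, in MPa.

σ ≈ 120 MPa (tensile)

If the supports were absent, the total length change would be Σ αᵢΔT Lᵢ = 17.4×10⁻⁶×171×800 + 19.3×10⁻⁶×171×750 = 4.856 mm.
Since the ends are fixed, an axial force P builds up, equal in every segment, with P · Σ Lᵢ/(AᵢEᵢ) = δ_free.
Σ Lᵢ/(AᵢEᵢ) = 800/(350×116×10³) + 750/(1675×101×10³) = 2.414×10⁻⁵ mm/N.
P = 4.856 / 2.414×10⁻⁵ = 201200 N = 201.2 kN, tensile.
σ_{brass} = P / A = 201200 / 1675 = 120.1 MPa.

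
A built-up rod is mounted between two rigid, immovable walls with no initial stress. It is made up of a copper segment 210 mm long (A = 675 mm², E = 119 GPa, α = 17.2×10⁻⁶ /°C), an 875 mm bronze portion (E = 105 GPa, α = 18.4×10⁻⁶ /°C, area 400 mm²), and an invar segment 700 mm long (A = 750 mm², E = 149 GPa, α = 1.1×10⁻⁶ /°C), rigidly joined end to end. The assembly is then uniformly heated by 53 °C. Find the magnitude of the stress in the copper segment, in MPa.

σ ≈ 54.1 MPa (compressive)

Free thermal expansion of the whole bar: Σ αᵢΔT Lᵢ = 17.2×10⁻⁶×53×210 + 18.4×10⁻⁶×53×875 + 1.1×10⁻⁶×53×700 = 1.086 mm.
The walls prevent any net length change, so an axial force P (same in every segment) develops. Compatibility: P · Σ Lᵢ/(AᵢEᵢ) = δ_free.
The series flexibility is Σ Lᵢ/(AᵢEᵢ) = 210/(675×119×10³) + 875/(400×105×10³) + 700/(750×149×10³) = 2.971×10⁻⁵ mm/N.
So P = 1.086 / 2.971×10⁻⁵ = 36.54 kN, compressive.
σ_{copper} = P / A = 36540 / 675 = 54.13 MPa.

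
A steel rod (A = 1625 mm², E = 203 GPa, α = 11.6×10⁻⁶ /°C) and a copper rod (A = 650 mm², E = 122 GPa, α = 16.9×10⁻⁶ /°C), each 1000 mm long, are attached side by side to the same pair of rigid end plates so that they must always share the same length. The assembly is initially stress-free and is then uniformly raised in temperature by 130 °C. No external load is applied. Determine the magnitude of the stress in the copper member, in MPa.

σ ≈ 67.8 MPa (compressive)

Both members must finish at the same length. With the larger α, the copper tends to over-expand; the plates restrain it, putting the copper in compression and the steel in tension. With no external load the two internal forces are equal and opposite, magnitude P.
Compatibility of the two members (thermal + elastic change equal): (α₁ − α₂)ΔT = P·[1/(A₁E₁) + 1/(A₂E₂)].
|α₁ − α₂|·ΔT = 5.3×10⁻⁶ × 130 = 0.000689.
1/(A₁E₁) + 1/(A₂E₂) = 1/(1625×203×10³) + 1/(650×122×10³) = 1.564×10⁻⁸ N⁻¹.
So P = 0.000689 / 1.564×10⁻⁸ = 44.05 kN.
σ_{copper} = P/A₂ = 44050/650 = 67.77 MPa, compressive.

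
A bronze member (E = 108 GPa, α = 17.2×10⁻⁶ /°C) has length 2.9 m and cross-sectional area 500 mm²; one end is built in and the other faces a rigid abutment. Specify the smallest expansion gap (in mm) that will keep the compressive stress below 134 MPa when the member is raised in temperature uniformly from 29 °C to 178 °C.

g ≈ 3.83 mm

With no wall the member would lengthen by αΔT L = 17.2×10⁻⁶ × 149 × 2900 = 7.432 mm.
A stress of 134 MPa corresponds to the wall pushing the member back by σL/E = 134×2900/(108×10³) = 3.598 mm.
The gap must absorb the remainder: g_min = 7.432 − 3.598 = 3.834 mm.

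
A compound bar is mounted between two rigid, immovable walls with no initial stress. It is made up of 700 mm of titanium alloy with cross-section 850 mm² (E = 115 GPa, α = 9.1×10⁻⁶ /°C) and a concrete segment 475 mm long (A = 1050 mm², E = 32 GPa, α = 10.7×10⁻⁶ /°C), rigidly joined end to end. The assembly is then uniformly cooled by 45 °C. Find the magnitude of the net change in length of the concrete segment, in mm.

Free thermal contraction of the whole bar: Σ αᵢΔT Lᵢ = 9.1×10⁻⁶×45×700 + 10.7×10⁻⁶×45×475 = 0.5154 mm.
The rigid supports impose zero overall length change; the single axial force P common to all segments must satisfy P Σ Lᵢ/(AᵢEᵢ) = δ_free.
Σ Lᵢ/(AᵢEᵢ) = 700/(850×115×10³) + 475/(1050×32×10³) = 2.13×10⁻⁵ mm/N.
So P = 0.5154 / 2.13×10⁻⁵ = 24.2 kN, tensile.
For the concrete segment, free thermal change = 10.7×10⁻⁶×45×475 = 0.2287 mm and elastic change from P = 24200×475/(1050×32×10³) = 0.3421 mm; these oppose, so the net change is 0.113 mm (segment lengthens).

|ΔL| ≈ 0.113 mm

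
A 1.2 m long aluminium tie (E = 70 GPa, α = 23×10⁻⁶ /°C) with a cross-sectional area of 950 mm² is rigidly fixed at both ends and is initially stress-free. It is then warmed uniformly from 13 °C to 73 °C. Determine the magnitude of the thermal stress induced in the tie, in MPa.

σ ≈ 96.6 MPa (compressive)

Because both ends are immovable the net strain is zero, and the suppressed thermal strain is αΔT = 23×10⁻⁶ × 60 = 1380×10⁻⁶.
σ = EαΔT = 70×10³ × 23×10⁻⁶ × 60 = 96.6 MPa (compressive; the tie is trying to expand).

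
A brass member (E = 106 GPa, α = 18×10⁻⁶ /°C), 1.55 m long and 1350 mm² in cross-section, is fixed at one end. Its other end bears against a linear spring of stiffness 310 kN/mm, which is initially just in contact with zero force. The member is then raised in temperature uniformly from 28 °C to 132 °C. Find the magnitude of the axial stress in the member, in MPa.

σ ≈ 153 MPa (compressive)

The unrestrained thermal change is αΔT L = 18×10⁻⁶ × 104 × 1550 = 2.902 mm.
Let P be the compressive force at the spring. The member shortens elastically by PL/(AE) and the spring compresses by P/k; together these equal δ_free.
So P = δ_free / [L/(AE) + 1/k] = 2.902 / [ 1550/(1350×106×10³) + 1/(310×10³) ].
P = 2.902 / 1.406×10⁻⁵ = 206400 N.
σ = P/A = 206400/1350 = 152.9 MPa.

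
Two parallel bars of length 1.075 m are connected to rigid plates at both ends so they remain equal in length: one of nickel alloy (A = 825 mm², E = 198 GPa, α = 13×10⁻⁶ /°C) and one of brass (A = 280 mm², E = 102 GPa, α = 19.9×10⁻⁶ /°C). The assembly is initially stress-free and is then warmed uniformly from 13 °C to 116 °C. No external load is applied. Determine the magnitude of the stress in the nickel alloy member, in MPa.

σ ≈ 20.9 MPa (tensile)

Both members must finish at the same length. With the larger α, the brass tends to over-expand; the plates restrain it, putting the brass in compression and the nickel alloy in tension. With no external load the two internal forces are equal and opposite, magnitude P.
Equating the net (thermal + elastic) strains gives |α₁ − α₂|·ΔT = P·[1/(A₁E₁) + 1/(A₂E₂)].
|α₁ − α₂|·ΔT = 6.9×10⁻⁶ × 103 = 0.0007107.
1/(A₁E₁) + 1/(A₂E₂) = 1/(825×198×10³) + 1/(280×102×10³) = 4.114×10⁻⁸ N⁻¹.
So P = 0.0007107 / 4.114×10⁻⁸ = 17.28 kN.
σ_{nickel alloy} = P/A₁ = 17280/825 = 20.94 MPa, tensile.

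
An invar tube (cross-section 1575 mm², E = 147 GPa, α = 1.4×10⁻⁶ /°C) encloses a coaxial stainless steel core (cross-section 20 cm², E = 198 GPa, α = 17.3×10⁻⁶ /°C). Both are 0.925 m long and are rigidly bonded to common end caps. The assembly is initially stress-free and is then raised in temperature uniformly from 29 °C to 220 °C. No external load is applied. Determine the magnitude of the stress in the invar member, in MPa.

Both members must finish at the same length. With the larger α, the stainless steel tends to over-expand; the plates restrain it, putting the stainless steel in compression and the invar in tension. With no external load the two internal forces are equal and opposite, magnitude P.
Equating the net (thermal + elastic) strains gives |α₁ − α₂|·ΔT = P·[1/(A₁E₁) + 1/(A₂E₂)].
|α₁ − α₂|·ΔT = 15.9×10⁻⁶ × 191 = 0.003037.
1/(A₁E₁) + 1/(A₂E₂) = 1/(1575×147×10³) + 1/(2000×198×10³) = 6.844×10⁻⁹ N⁻¹.
So P = 0.003037 / 6.844×10⁻⁹ = 443.7 kN.
σ_{invar} = P/A₁ = 443700/1575 = 281.7 MPa, tensile.

σ ≈ 282 MPa (tensile)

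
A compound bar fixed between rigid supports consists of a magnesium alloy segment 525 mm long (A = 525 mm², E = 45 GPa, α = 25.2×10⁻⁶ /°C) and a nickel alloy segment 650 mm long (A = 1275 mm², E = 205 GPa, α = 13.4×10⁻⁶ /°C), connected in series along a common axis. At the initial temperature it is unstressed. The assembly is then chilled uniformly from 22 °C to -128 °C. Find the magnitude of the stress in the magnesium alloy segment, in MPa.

Free thermal contraction of the whole bar: Σ αᵢΔT Lᵢ = 25.2×10⁻⁶×150×525 + 13.4×10⁻⁶×150×650 = 3.291 mm.
Since the ends are fixed, an axial force P builds up, equal in every segment, with P · Σ Lᵢ/(AᵢEᵢ) = δ_free.
Σ Lᵢ/(AᵢEᵢ) = 525/(525×45×10³) + 650/(1275×205×10³) = 2.471×10⁻⁵ mm/N.
P = 3.291 / 2.471×10⁻⁵ = 133200 N = 133.2 kN, tensile.
σ_{magnesium alloy} = P / A = 133200 / 525 = 253.7 MPa.

σ ≈ 254 MPa (tensile)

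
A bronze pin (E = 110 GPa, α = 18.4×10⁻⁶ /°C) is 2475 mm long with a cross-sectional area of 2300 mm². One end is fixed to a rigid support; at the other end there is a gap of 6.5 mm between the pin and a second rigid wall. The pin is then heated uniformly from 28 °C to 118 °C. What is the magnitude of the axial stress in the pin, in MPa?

Unrestrained expansion: δ_free = αΔT L = 18.4×10⁻⁶ × 90 × 2475 = 4.099 mm.
This is smaller than the 6.5 mm clearance, so the pin expands freely without reaching the stop — the stress is zero.

σ ≈ 0 MPa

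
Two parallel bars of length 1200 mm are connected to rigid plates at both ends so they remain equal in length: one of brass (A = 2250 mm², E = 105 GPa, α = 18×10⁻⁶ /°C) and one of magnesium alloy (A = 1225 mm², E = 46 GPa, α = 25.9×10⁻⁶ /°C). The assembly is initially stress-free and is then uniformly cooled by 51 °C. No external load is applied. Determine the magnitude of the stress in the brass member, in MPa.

The magnesium alloy has the larger α, so on cooling it would change length more than the brass if both were free. The rigid plates force a common final length, so the magnesium alloy is put into tension and the brass into compression, with equal and opposite forces P (no external load).
Compatibility of the two members (thermal + elastic change equal): (α₁ − α₂)ΔT = P·[1/(A₁E₁) + 1/(A₂E₂)].
|α₁ − α₂|·ΔT = 7.9×10⁻⁶ × 51 = 0.0004029.
1/(A₁E₁) + 1/(A₂E₂) = 1/(2250×105×10³) + 1/(1225×46×10³) = 2.198×10⁻⁸ N⁻¹.
So P = 0.0004029 / 2.198×10⁻⁸ = 18.33 kN.
σ_{brass} = P/A₁ = 18330/2250 = 8.147 MPa, compressive.

σ ≈ 8.15 MPa (compressive)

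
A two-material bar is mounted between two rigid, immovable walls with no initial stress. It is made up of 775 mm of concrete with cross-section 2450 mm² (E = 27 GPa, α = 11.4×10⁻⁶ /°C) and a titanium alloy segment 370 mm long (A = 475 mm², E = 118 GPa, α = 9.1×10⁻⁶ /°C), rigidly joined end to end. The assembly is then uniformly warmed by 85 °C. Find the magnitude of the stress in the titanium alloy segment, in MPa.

σ ≈ 119 MPa (compressive)

Free thermal expansion of the whole bar: Σ αᵢΔT Lᵢ = 11.4×10⁻⁶×85×775 + 9.1×10⁻⁶×85×370 = 1.037 mm.
The rigid supports impose zero overall length change; the single axial force P common to all segments must satisfy P Σ Lᵢ/(AᵢEᵢ) = δ_free.
The series flexibility is Σ Lᵢ/(AᵢEᵢ) = 775/(2450×27×10³) + 370/(475×118×10³) = 1.832×10⁻⁵ mm/N.
So P = 1.037 / 1.832×10⁻⁵ = 56.62 kN, compressive.
σ_{titanium alloy} = P / A = 56620 / 475 = 119.2 MPa.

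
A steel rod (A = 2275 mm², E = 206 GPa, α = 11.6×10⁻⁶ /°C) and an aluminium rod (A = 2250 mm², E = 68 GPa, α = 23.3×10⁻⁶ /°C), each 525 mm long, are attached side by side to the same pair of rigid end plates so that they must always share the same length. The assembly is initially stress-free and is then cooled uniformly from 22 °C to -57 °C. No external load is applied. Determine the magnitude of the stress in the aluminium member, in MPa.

σ ≈ 47.4 MPa (tensile)

The aluminium has the larger α, so on cooling it would change length more than the steel if both were free. The rigid plates force a common final length, so the aluminium is put into tension and the steel into compression, with equal and opposite forces P (no external load).
Equating the net (thermal + elastic) strains gives |α₁ − α₂|·ΔT = P·[1/(A₁E₁) + 1/(A₂E₂)].
|α₁ − α₂|·ΔT = 11.7×10⁻⁶ × 79 = 0.0009243.
1/(A₁E₁) + 1/(A₂E₂) = 1/(2275×206×10³) + 1/(2250×68×10³) = 8.67×10⁻⁹ N⁻¹.
P = 0.0009243 / 8.67×10⁻⁹ = 106600 N = 106.6 kN.
σ_{aluminium} = P/A₂ = 106600/2250 = 47.38 MPa, tensile.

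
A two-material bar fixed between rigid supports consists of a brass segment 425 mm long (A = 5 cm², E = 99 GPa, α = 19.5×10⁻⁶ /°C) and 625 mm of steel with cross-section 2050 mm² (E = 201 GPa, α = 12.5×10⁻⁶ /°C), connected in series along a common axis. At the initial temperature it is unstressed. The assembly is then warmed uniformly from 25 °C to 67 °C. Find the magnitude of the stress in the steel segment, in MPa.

With the walls removed the bar would change length by δ_free = Σ αᵢΔT Lᵢ = 19.5×10⁻⁶×42×425 + 12.5×10⁻⁶×42×625 = 0.6762 mm.
The rigid supports impose zero overall length change; the single axial force P common to all segments must satisfy P Σ Lᵢ/(AᵢEᵢ) = δ_free.
Σ Lᵢ/(AᵢEᵢ) = 425/(500×99×10³) + 625/(2050×201×10³) = 1.01×10⁻⁵ mm/N.
So P = 0.6762 / 1.01×10⁻⁵ = 66.93 kN, compressive.
σ_{steel} = P / A = 66930 / 2050 = 32.65 MPa.

σ ≈ 32.7 MPa (compressive)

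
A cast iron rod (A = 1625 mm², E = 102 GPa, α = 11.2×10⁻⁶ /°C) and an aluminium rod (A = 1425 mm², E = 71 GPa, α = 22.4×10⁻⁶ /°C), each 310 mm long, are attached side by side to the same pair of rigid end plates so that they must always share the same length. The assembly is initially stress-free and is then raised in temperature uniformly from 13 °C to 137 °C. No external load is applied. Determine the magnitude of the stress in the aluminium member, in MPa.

Both members must finish at the same length. With the larger α, the aluminium tends to over-expand; the plates restrain it, putting the aluminium in compression and the cast iron in tension. With no external load the two internal forces are equal and opposite, magnitude P.
Setting the final lengths equal and cancelling L: (α₁ − α₂)ΔT = P/(A₁E₁) + P/(A₂E₂).
|α₁ − α₂|·ΔT = 11.2×10⁻⁶ × 124 = 0.001389.
1/(A₁E₁) + 1/(A₂E₂) = 1/(1625×102×10³) + 1/(1425×71×10³) = 1.592×10⁻⁸ N⁻¹.
So P = 0.001389 / 1.592×10⁻⁸ = 87.25 kN.
σ_{aluminium} = P/A₂ = 87250/1425 = 61.23 MPa, compressive.

σ ≈ 61.2 MPa (compressive)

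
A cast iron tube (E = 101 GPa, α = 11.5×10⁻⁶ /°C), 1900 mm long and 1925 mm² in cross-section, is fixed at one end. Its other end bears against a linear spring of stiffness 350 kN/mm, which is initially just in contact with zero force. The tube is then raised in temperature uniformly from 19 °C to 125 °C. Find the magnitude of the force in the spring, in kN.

P ≈ 183 kN

If the spring were absent the tube would lengthen by αΔT L = 11.5×10⁻⁶ × 106 × 1900 = 2.316 mm.
With a force P in the spring, the elastic change of the tube is PL/(AE) and that of the spring is P/k; compatibility requires their sum to equal δ_free.
P [ L/(AE) + 1/k ] = δ_free → P [ 1900/(1925×101×10³) + 1/(350×10³) ] = 2.316.
P = 2.316 / 1.263×10⁻⁵ = 183400 N.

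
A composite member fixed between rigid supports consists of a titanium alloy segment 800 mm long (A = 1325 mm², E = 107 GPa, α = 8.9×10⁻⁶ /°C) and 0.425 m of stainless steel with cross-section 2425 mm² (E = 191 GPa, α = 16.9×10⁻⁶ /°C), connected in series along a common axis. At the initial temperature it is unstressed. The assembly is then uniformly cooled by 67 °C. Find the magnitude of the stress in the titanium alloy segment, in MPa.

σ ≈ 110 MPa (tensile)

With the walls removed the bar would change length by δ_free = Σ αᵢΔT Lᵢ = 8.9×10⁻⁶×67×800 + 16.9×10⁻⁶×67×425 = 0.9583 mm.
The walls prevent any net length change, so an axial force P (same in every segment) develops. Compatibility: P · Σ Lᵢ/(AᵢEᵢ) = δ_free.
The series flexibility is Σ Lᵢ/(AᵢEᵢ) = 800/(1325×107×10³) + 425/(2425×191×10³) = 6.56×10⁻⁶ mm/N.
Hence P = δ_free / Σ(L/AE) = 0.9583/6.56×10⁻⁶ = 146.1 kN (tensile).
σ_{titanium alloy} = P / A = 146100 / 1325 = 110.2 MPa.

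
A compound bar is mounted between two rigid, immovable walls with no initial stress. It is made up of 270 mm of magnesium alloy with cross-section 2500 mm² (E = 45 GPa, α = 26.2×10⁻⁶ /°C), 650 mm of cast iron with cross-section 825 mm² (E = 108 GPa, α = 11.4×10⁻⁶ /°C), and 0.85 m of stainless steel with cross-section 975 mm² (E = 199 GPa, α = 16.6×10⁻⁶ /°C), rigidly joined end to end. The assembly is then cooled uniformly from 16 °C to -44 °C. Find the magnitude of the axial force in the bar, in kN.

P ≈ 122 kN (tensile)

If the supports were absent, the total length change would be Σ αᵢΔT Lᵢ = 26.2×10⁻⁶×60×270 + 11.4×10⁻⁶×60×650 + 16.6×10⁻⁶×60×850 = 1.716 mm.
Since the ends are fixed, an axial force P builds up, equal in every segment, with P · Σ Lᵢ/(AᵢEᵢ) = δ_free.
The series flexibility is Σ Lᵢ/(AᵢEᵢ) = 270/(2500×45×10³) + 650/(825×108×10³) + 850/(975×199×10³) = 1.408×10⁻⁵ mm/N.
P = 1.716 / 1.408×10⁻⁵ = 121900 N = 121.9 kN, tensile.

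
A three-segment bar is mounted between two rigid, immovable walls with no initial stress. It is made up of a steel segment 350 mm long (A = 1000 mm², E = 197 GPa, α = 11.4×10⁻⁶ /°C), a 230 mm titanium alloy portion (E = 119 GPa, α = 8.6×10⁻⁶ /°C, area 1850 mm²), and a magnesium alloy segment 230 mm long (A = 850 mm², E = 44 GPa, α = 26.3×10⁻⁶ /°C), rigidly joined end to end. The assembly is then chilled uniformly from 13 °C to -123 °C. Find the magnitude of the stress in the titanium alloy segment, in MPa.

σ ≈ 98.5 MPa (tensile)

If the supports were absent, the total length change would be Σ αᵢΔT Lᵢ = 11.4×10⁻⁶×136×350 + 8.6×10⁻⁶×136×230 + 26.3×10⁻⁶×136×230 = 1.634 mm.
The rigid supports impose zero overall length change; the single axial force P common to all segments must satisfy P Σ Lᵢ/(AᵢEᵢ) = δ_free.
Σ Lᵢ/(AᵢEᵢ) = 350/(1000×197×10³) + 230/(1850×119×10³) + 230/(850×44×10³) = 8.971×10⁻⁶ mm/N.
Hence P = δ_free / Σ(L/AE) = 1.634/8.971×10⁻⁶ = 182.2 kN (tensile).
σ_{titanium alloy} = P / A = 182200 / 1850 = 98.47 MPa.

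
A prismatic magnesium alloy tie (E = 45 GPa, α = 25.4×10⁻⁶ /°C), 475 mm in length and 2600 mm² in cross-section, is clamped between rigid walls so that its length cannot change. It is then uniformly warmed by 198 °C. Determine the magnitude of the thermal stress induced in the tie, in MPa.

The supports are rigid, so the total axial strain is zero. The restrained thermal strain is ε = αΔT = 25.4×10⁻⁶ × 198 = 5029.2×10⁻⁶.
The stress required to suppress this strain is σ = Eε = 45×10³ × 5029.2×10⁻⁶ = 226.3 MPa, compressive since the tie is trying to expand.

σ ≈ 226 MPa (compressive)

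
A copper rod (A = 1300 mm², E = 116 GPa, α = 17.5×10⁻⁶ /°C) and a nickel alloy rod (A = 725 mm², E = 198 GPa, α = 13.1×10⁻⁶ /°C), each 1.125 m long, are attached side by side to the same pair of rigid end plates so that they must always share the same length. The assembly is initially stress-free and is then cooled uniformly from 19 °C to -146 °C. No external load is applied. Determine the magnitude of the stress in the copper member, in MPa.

Equilibrium of a rigid end plate with no external load gives equal and opposite internal forces ±P in the two members. Since α_{copper} > α_{nickel alloy}, cooling drives the copper into tension and the nickel alloy into compression.
Setting the final lengths equal and cancelling L: (α₁ − α₂)ΔT = P/(A₁E₁) + P/(A₂E₂).
|α₁ − α₂|·ΔT = 4.4×10⁻⁶ × 165 = 0.000726.
1/(A₁E₁) + 1/(A₂E₂) = 1/(1300×116×10³) + 1/(725×198×10³) = 1.36×10⁻⁸ N⁻¹.
P = 0.000726 / 1.36×10⁻⁸ = 53390 N = 53.39 kN.
σ_{copper} = P/A₁ = 53390/1300 = 41.07 MPa, tensile.

σ ≈ 41.1 MPa (tensile)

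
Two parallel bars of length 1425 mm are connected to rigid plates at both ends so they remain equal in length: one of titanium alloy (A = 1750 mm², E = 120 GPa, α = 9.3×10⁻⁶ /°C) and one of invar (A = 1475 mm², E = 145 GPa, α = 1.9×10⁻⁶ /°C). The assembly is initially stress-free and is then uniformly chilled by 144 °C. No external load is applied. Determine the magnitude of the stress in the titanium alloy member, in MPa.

σ ≈ 64.5 MPa (tensile)

Equilibrium of a rigid end plate with no external load gives equal and opposite internal forces ±P in the two members. Since α_{titanium alloy} > α_{invar}, cooling drives the titanium alloy into tension and the invar into compression.
Equating the net (thermal + elastic) strains gives |α₁ − α₂|·ΔT = P·[1/(A₁E₁) + 1/(A₂E₂)].
|α₁ − α₂|·ΔT = 7.4×10⁻⁶ × 144 = 0.001066.
1/(A₁E₁) + 1/(A₂E₂) = 1/(1750×120×10³) + 1/(1475×145×10³) = 9.438×10⁻⁹ N⁻¹.
P = 0.001066 / 9.438×10⁻⁹ = 112900 N = 112.9 kN.
σ_{titanium alloy} = P/A₁ = 112900/1750 = 64.52 MPa, tensile.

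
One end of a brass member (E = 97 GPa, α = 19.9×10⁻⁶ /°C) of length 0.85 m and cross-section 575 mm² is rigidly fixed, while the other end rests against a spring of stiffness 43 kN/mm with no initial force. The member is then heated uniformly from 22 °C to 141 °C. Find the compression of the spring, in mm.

The unrestrained thermal change is αΔT L = 19.9×10⁻⁶ × 119 × 850 = 2.013 mm.
Let P be the compressive force at the spring. The member shortens elastically by PL/(AE) and the spring compresses by P/k; together these equal δ_free.
So P = δ_free / [L/(AE) + 1/k] = 2.013 / [ 850/(575×97×10³) + 1/(43×10³) ].
P = 2.013 / 3.85×10⁻⁵ = 52290 N.
Spring compression = P/k = 52290/(43×10³) = 1.216 mm.

δ ≈ 1.22 mm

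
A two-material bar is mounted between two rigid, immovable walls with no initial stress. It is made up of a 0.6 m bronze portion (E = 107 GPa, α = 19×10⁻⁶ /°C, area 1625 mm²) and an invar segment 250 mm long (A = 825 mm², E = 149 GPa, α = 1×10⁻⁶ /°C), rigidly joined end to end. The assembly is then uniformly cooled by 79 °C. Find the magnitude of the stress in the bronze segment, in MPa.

σ ≈ 103 MPa (tensile)

If the supports were absent, the total length change would be Σ αᵢΔT Lᵢ = 19×10⁻⁶×79×600 + 1×10⁻⁶×79×250 = 0.9203 mm.
Since the ends are fixed, an axial force P builds up, equal in every segment, with P · Σ Lᵢ/(AᵢEᵢ) = δ_free.
Σ Lᵢ/(AᵢEᵢ) = 600/(1625×107×10³) + 250/(825×149×10³) = 5.485×10⁻⁶ mm/N.
P = 0.9203 / 5.485×10⁻⁶ = 167800 N = 167.8 kN, tensile.
σ_{bronze} = P / A = 167800 / 1625 = 103.3 MPa.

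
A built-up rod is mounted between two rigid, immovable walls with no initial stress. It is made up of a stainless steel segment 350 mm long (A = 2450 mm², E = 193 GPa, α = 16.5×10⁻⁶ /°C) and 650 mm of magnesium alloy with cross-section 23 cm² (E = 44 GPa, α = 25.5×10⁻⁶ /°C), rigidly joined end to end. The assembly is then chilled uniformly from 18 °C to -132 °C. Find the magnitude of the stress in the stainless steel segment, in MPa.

With the walls removed the bar would change length by δ_free = Σ αᵢΔT Lᵢ = 16.5×10⁻⁶×150×350 + 25.5×10⁻⁶×150×650 = 3.353 mm.
The walls prevent any net length change, so an axial force P (same in every segment) develops. Compatibility: P · Σ Lᵢ/(AᵢEᵢ) = δ_free.
Σ Lᵢ/(AᵢEᵢ) = 350/(2450×193×10³) + 650/(2300×44×10³) = 7.163×10⁻⁶ mm/N.
P = 3.353 / 7.163×10⁻⁶ = 468000 N = 468 kN, tensile.
σ_{stainless steel} = P / A = 468000 / 2450 = 191 MPa.

σ ≈ 191 MPa (tensile)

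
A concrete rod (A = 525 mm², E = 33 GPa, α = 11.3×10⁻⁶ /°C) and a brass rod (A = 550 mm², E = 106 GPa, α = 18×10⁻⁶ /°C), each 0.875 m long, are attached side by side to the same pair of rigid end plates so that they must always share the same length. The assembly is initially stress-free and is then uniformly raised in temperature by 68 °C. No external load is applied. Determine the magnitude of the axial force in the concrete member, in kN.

P ≈ 6.08 kN (tensile in the concrete)

Both members must finish at the same length. With the larger α, the brass tends to over-expand; the plates restrain it, putting the brass in compression and the concrete in tension. With no external load the two internal forces are equal and opposite, magnitude P.
Compatibility of the two members (thermal + elastic change equal): (α₁ − α₂)ΔT = P·[1/(A₁E₁) + 1/(A₂E₂)].
|α₁ − α₂|·ΔT = 6.7×10⁻⁶ × 68 = 0.0004556.
1/(A₁E₁) + 1/(A₂E₂) = 1/(525×33×10³) + 1/(550×106×10³) = 7.487×10⁻⁸ N⁻¹.
P = 0.0004556 / 7.487×10⁻⁸ = 6085 N = 6.085 kN.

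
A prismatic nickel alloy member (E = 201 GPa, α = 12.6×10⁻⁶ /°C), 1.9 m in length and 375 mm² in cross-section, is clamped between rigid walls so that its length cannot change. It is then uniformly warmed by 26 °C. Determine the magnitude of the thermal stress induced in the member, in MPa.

σ ≈ 65.8 MPa (compressive)

The supports are rigid, so the total axial strain is zero. The restrained thermal strain is ε = αΔT = 12.6×10⁻⁶ × 26 = 327.6×10⁻⁶.
Hence σ = E·αΔT = 201×10³ × 327.6×10⁻⁶ = 65.85 MPa, compressive.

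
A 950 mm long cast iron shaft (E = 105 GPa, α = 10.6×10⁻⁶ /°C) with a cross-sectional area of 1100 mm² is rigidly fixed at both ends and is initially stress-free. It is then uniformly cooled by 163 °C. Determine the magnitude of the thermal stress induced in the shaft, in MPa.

σ ≈ 181 MPa (tensile)

The supports are rigid, so the total axial strain is zero. The restrained thermal strain is ε = αΔT = 10.6×10⁻⁶ × 163 = 1727.8×10⁻⁶.
σ = EαΔT = 105×10³ × 10.6×10⁻⁶ × 163 = 181.4 MPa (tensile; the shaft is trying to contract).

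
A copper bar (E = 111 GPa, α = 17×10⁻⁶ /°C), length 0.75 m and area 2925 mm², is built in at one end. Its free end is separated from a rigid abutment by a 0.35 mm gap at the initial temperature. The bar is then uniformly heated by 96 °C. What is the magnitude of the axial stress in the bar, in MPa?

σ ≈ 129 MPa (compressive)

If the wall were absent the bar would grow by αΔT L = 17×10⁻⁶ × 96 × 750 = 1.224 mm.
This exceeds the 0.35 mm gap, so the wall pushes back. The portion of expansion that must be recovered elastically is δ_free − gap = 1.224 − 0.35 = 0.874 mm.
Compatibility: PL/(AE) = 0.874 mm, so σ = P/A = E × (0.874/750) = 129.4 MPa.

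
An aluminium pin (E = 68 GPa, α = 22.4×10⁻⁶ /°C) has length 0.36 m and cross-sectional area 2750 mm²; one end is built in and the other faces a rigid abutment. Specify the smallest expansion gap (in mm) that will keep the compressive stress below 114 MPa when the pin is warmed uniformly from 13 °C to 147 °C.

With no wall the pin would lengthen by αΔT L = 22.4×10⁻⁶ × 134 × 360 = 1.081 mm.
A stress of 114 MPa corresponds to the wall pushing the pin back by σL/E = 114×360/(68×10³) = 0.6035 mm.
The gap must absorb the remainder: g_min = 1.081 − 0.6035 = 0.477 mm.

g ≈ 0.477 mm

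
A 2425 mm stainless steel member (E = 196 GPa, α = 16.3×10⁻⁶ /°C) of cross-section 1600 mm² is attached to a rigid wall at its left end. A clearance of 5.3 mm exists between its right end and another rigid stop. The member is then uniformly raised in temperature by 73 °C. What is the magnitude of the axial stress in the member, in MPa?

If the wall were absent the member would grow by αΔT L = 16.3×10⁻⁶ × 73 × 2425 = 2.886 mm.
Since δ_free = 2.89 mm is less than the 5.3 mm gap, the member never touches the wall. No axial force develops.

σ ≈ 0 MPa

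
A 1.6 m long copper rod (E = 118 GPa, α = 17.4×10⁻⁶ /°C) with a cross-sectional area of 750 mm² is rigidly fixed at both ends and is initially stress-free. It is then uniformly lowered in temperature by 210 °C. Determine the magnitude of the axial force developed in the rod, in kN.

The ends cannot move, so σ = EαΔT = 118×10³ × 17.4×10⁻⁶ × 210 = 431.2 MPa.
Axial force P = σA = 431.2 × 750 = 323400 N = 323.4 kN, tensile.

P ≈ 323 kN (tensile)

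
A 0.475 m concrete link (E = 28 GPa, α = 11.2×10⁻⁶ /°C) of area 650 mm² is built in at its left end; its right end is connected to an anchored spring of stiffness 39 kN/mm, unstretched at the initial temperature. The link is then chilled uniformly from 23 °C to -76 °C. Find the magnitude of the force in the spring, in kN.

If the spring were absent the link would shorten by αΔT L = 11.2×10⁻⁶ × 99 × 475 = 0.5267 mm.
Let P be the tensile force in the spring. The link extends elastically by PL/(AE) and the spring stretches by P/k; together these equal δ_free.
P [ L/(AE) + 1/k ] = δ_free → P [ 475/(650×28×10³) + 1/(39×10³) ] = 0.5267.
P = 0.5267 / 5.174×10⁻⁵ = 10180 N.

P ≈ 10.2 kN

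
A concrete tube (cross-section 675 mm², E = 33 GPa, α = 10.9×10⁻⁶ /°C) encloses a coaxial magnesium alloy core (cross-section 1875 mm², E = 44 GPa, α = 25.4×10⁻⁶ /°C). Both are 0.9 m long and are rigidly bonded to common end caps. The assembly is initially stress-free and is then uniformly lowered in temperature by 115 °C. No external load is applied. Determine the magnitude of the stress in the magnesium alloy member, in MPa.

The magnesium alloy has the larger α, so on cooling it would change length more than the concrete if both were free. The rigid plates force a common final length, so the magnesium alloy is put into tension and the concrete into compression, with equal and opposite forces P (no external load).
Compatibility of the two members (thermal + elastic change equal): (α₁ − α₂)ΔT = P·[1/(A₁E₁) + 1/(A₂E₂)].
|α₁ − α₂|·ΔT = 14.5×10⁻⁶ × 115 = 0.001667.
1/(A₁E₁) + 1/(A₂E₂) = 1/(675×33×10³) + 1/(1875×44×10³) = 5.701×10⁻⁸ N⁻¹.
So P = 0.001667 / 5.701×10⁻⁸ = 29.25 kN.
σ_{magnesium alloy} = P/A₂ = 29250/1875 = 15.6 MPa, tensile.

σ ≈ 15.6 MPa (tensile)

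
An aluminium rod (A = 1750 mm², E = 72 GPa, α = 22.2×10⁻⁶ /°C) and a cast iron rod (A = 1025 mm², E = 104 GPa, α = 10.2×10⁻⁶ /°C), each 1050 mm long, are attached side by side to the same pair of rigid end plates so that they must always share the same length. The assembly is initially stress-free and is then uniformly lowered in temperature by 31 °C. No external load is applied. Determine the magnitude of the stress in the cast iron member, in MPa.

σ ≈ 21 MPa (compressive)

The aluminium has the larger α, so on cooling it would change length more than the cast iron if both were free. The rigid plates force a common final length, so the aluminium is put into tension and the cast iron into compression, with equal and opposite forces P (no external load).
Compatibility of the two members (thermal + elastic change equal): (α₁ − α₂)ΔT = P·[1/(A₁E₁) + 1/(A₂E₂)].
|α₁ − α₂|·ΔT = 12×10⁻⁶ × 31 = 0.000372.
1/(A₁E₁) + 1/(A₂E₂) = 1/(1750×72×10³) + 1/(1025×104×10³) = 1.732×10⁻⁸ N⁻¹.
So P = 0.000372 / 1.732×10⁻⁸ = 21.48 kN.
σ_{cast iron} = P/A₂ = 21480/1025 = 20.96 MPa, compressive.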